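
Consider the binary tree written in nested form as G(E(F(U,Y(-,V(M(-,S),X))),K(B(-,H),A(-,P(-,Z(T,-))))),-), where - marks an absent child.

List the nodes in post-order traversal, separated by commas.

Post-order visits the left subtree, then the right subtree, then the node.
At G: go left to E.
  At E: go left to F.
    At F: go left to U.
      U is a leaf — visit U.
    At F: go right to Y.
      At Y: no left child.
      At Y: go right to V.
        At V: go left to M.
          At M: no left child.
          At M: go right to S.
            S is a leaf — visit S.
          Visit M.
        At V: go right to X.
          X is a leaf — visit X.
        Visit V.
      Visit Y.
    Visit F.
  At E: go right to K.
    At K: go left to B.
      At B: no left child.
      At B: go right to H.
        H is a leaf — visit H.
      Visit B.
    At K: go right to A.
      At A: no left child.
      At A: go right to P.
        At P: no left child.
        At P: go right to Z.
          At Z: go left to T.
            T is a leaf — visit T.
          At Z: no right child.
          Visit Z.
        Visit P.
      Visit A.
    Visit K.
  Visit E.
At G: no right child.
Visit G.

U, S, M, X, V, Y, F, H, B, T, Z, P, A, K, E, G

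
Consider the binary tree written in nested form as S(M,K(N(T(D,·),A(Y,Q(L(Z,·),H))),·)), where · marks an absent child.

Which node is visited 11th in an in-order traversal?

H

In-order visits the left subtree, then the node, then the right subtree.
At S: go left to M.
  M is a leaf — visit M.
Visit S.
At S: go right to K.
  At K: go left to N.
    At N: go left to T.
      At T: go left to D.
        D is a leaf — visit D.
      Visit T.
      At T: no right child.
    Visit N.
    At N: go right to A.
      At A: go left to Y.
        Y is a leaf — visit Y.
      Visit A.
      At A: go right to Q.
        At Q: go left to L.
          At L: go left to Z.
            Z is a leaf — visit Z.
          Visit L.
          At L: no right child.
        Visit Q.
        At Q: go right to H.
          H is a leaf — visit H.
  Visit K.
  At K: no right child.
Full in-order sequence: M, S, D, T, N, Y, A, Z, L, Q, H, K.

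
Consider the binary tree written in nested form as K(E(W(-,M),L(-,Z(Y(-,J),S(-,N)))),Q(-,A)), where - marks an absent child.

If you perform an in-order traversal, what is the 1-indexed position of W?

1

In-order visits the left subtree, then the node, then the right subtree.
At K: go left to E.
  At E: go left to W.
    At W: no left child.
    Visit W.
    At W: go right to M.
      M is a leaf — visit M.
  Visit E.
  At E: go right to L.
    At L: no left child.
    Visit L.
    At L: go right to Z.
      At Z: go left to Y.
        At Y: no left child.
        Visit Y.
        At Y: go right to J.
          J is a leaf — visit J.
      Visit Z.
      At Z: go right to S.
        At S: no left child.
        Visit S.
        At S: go right to N.
          N is a leaf — visit N.
Visit K.
At K: go right to Q.
  At Q: no left child.
  Visit Q.
  At Q: go right to A.
    A is a leaf — visit A.
Full in-order sequence: W, M, E, L, Y, J, Z, S, N, K, Q, A.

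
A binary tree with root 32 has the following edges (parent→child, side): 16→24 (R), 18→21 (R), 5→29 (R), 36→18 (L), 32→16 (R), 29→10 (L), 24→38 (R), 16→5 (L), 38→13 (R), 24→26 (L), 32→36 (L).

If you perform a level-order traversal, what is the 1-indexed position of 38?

Level-order visits nodes level by level from the root, left to right within each level.
Level 0: 32
Level 1: 36, 16
Level 2: 18, 5, 24
Level 3: 21, 29, 26, 38
Level 4: 10, 13
Full level-order sequence: 32, 36, 16, 18, 5, 24, 21, 29, 26, 38, 10, 13.

10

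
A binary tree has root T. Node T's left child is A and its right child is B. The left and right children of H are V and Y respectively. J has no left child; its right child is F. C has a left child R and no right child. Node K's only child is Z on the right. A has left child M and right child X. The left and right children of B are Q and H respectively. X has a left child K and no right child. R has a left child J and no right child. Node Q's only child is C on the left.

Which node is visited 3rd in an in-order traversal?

In-order visits the left subtree, then the node, then the right subtree.
At T: go left to A.
  At A: go left to M.
    M is a leaf — visit M.
  Visit A.
  At A: go right to X.
    At X: go left to K.
      At K: no left child.
      Visit K.
      At K: go right to Z.
        Z is a leaf — visit Z.
    Visit X.
    At X: no right child.
Visit T.
At T: go right to B.
  At B: go left to Q.
    At Q: go left to C.
      At C: go left to R.
        At R: go left to J.
          At J: no left child.
          Visit J.
          At J: go right to F.
            F is a leaf — visit F.
        Visit R.
        At R: no right child.
      Visit C.
      At C: no right child.
    Visit Q.
    At Q: no right child.
  Visit B.
  At B: go right to H.
    At H: go left to V.
      V is a leaf — visit V.
    Visit H.
    At H: go right to Y.
      Y is a leaf — visit Y.
Full in-order sequence: M, A, K, Z, X, T, J, F, R, C, Q, B, V, H, Y.

K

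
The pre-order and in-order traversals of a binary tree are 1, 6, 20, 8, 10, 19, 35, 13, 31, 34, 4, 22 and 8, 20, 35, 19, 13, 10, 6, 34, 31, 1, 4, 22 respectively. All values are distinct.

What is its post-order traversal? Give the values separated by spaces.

8 35 13 19 10 20 34 31 6 22 4 1

The first element of pre-order is the root; it splits in-order into left and right subtrees.
Root 1: left subtree has 9 nodes {8, 20, 35, 19, 13, 10, 6, 34, 31}, right has 2 {4, 22}.
  Root 6: left subtree has 6 nodes {8, 20, 35, 19, 13, 10}, right has 2 {34, 31}.
    Root 20: left subtree has 1 node {8}, right has 4 {35, 19, 13, 10}.
      Root 10: left subtree has 3 nodes {35, 19, 13}, right has 0 { }.
        Root 19: left subtree has 1 node {35}, right has 1 {13}.
    Root 31: left subtree has 1 node {34}, right has 0 { }.
  Root 4: left subtree has 0 nodes { }, right has 1 {22}.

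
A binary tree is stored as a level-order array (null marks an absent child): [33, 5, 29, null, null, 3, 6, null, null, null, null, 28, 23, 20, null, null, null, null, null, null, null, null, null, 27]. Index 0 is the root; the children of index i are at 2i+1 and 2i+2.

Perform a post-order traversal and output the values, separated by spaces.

5 27 28 23 3 20 6 29 33

Post-order visits the left subtree, then the right subtree, then the node.
At 33: go left to 5.
  5 is a leaf — visit 5.
At 33: go right to 29.
  At 29: go left to 3.
    At 3: go left to 28.
      At 28: go left to 27.
        27 is a leaf — visit 27.
      At 28: no right child.
      Visit 28.
    At 3: go right to 23.
      23 is a leaf — visit 23.
    Visit 3.
  At 29: go right to 6.
    At 6: go left to 20.
      20 is a leaf — visit 20.
    At 6: no right child.
    Visit 6.
  Visit 29.
Visit 33.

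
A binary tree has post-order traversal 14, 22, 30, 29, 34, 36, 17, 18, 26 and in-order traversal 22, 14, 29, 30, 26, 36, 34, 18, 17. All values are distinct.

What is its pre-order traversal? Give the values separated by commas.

The last element of post-order is the root; it splits in-order into left and right subtrees.
Root 26: left subtree has 4 nodes {22, 14, 29, 30}, right has 4 {36, 34, 18, 17}.
  Root 29: left subtree has 2 nodes {22, 14}, right has 1 {30}.
    Root 22: left subtree has 0 nodes { }, right has 1 {14}.
  Root 18: left subtree has 2 nodes {36, 34}, right has 1 {17}.
    Root 36: left subtree has 0 nodes { }, right has 1 {34}.

26, 29, 22, 14, 30, 18, 36, 34, 17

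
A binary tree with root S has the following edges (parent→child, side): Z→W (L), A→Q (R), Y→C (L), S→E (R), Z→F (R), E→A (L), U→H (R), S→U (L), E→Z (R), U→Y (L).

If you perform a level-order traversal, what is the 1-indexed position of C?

Level-order visits nodes level by level from the root, left to right within each level.
Level 0: S
Level 1: U, E
Level 2: Y, H, A, Z
Level 3: C, Q, W, F
Full level-order sequence: S, U, E, Y, H, A, Z, C, Q, W, F.

8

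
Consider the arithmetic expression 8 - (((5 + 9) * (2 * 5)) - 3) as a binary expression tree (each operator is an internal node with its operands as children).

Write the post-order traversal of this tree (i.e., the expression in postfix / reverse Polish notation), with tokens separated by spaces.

Post-order on an expression tree gives postfix notation: for each operator, emit left operand, right operand, then the operator.

8 5 9 + 2 5 * * 3 - -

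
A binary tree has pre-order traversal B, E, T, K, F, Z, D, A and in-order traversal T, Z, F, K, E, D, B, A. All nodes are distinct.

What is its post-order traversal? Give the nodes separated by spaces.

Z F K T D E A B

The first element of pre-order is the root; it splits in-order into left and right subtrees.
Root B: left subtree has 6 nodes {T, Z, F, K, E, D}, right has 1 {A}.
  Root E: left subtree has 4 nodes {T, Z, F, K}, right has 1 {D}.
    Root T: left subtree has 0 nodes { }, right has 3 {Z, F, K}.
      Root K: left subtree has 2 nodes {Z, F}, right has 0 { }.
        Root F: left subtree has 1 node {Z}, right has 0 { }.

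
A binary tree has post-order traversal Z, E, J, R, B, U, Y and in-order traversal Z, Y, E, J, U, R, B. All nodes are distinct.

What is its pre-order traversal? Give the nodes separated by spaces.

Y Z U J E B R

The last element of post-order is the root; it splits in-order into left and right subtrees.
Root Y: left subtree has 1 node {Z}, right has 5 {E, J, U, R, B}.
  Root U: left subtree has 2 nodes {E, J}, right has 2 {R, B}.
    Root J: left subtree has 1 node {E}, right has 0 { }.
    Root B: left subtree has 1 node {R}, right has 0 { }.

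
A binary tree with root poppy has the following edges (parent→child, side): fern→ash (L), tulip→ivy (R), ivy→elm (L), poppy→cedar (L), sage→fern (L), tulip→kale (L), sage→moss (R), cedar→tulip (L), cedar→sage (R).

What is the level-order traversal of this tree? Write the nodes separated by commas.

Level-order visits nodes level by level from the root, left to right within each level.
Level 0: poppy
Level 1: cedar
Level 2: tulip, sage
Level 3: kale, ivy, fern, moss
Level 4: elm, ash

poppy, cedar, tulip, sage, kale, ivy, fern, moss, elm, ash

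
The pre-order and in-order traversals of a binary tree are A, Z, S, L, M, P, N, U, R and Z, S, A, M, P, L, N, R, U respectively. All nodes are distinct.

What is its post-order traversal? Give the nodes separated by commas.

The first element of pre-order is the root; it splits in-order into left and right subtrees.
Root A: left subtree has 2 nodes {Z, S}, right has 6 {M, P, L, N, R, U}.
  Root Z: left subtree has 0 nodes { }, right has 1 {S}.
  Root L: left subtree has 2 nodes {M, P}, right has 3 {N, R, U}.
    Root M: left subtree has 0 nodes { }, right has 1 {P}.
    Root N: left subtree has 0 nodes { }, right has 2 {R, U}.
      Root U: left subtree has 1 node {R}, right has 0 { }.

S, Z, P, M, R, U, N, L, A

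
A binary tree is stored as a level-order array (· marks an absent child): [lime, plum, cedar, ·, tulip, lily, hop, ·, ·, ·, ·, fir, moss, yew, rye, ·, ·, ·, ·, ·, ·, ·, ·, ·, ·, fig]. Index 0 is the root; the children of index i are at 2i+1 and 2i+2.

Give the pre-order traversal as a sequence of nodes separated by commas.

lime, plum, tulip, cedar, lily, fir, moss, fig, hop, yew, rye

Pre-order visits the node, then its left subtree, then its right subtree.
Visit lime.
At lime: go left to plum.
  Visit plum.
  At plum: no left child.
  At plum: go right to tulip.
    tulip is a leaf — visit tulip.
At lime: go right to cedar.
  Visit cedar.
  At cedar: go left to lily.
    Visit lily.
    At lily: go left to fir.
      fir is a leaf — visit fir.
    At lily: go right to moss.
      Visit moss.
      At moss: go left to fig.
        fig is a leaf — visit fig.
      At moss: no right child.
  At cedar: go right to hop.
    Visit hop.
    At hop: go left to yew.
      yew is a leaf — visit yew.
    At hop: go right to rye.
      rye is a leaf — visit rye.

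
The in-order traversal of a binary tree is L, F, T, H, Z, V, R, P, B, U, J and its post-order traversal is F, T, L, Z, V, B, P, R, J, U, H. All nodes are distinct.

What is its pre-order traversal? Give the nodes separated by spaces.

H L T F U R V Z P B J

The last element of post-order is the root; it splits in-order into left and right subtrees.
Root H: left subtree has 3 nodes {L, F, T}, right has 7 {Z, V, R, P, B, U, J}.
  Root L: left subtree has 0 nodes { }, right has 2 {F, T}.
    Root T: left subtree has 1 node {F}, right has 0 { }.
  Root U: left subtree has 5 nodes {Z, V, R, P, B}, right has 1 {J}.
    Root R: left subtree has 2 nodes {Z, V}, right has 2 {P, B}.
      Root V: left subtree has 1 node {Z}, right has 0 { }.
      Root P: left subtree has 0 nodes { }, right has 1 {B}.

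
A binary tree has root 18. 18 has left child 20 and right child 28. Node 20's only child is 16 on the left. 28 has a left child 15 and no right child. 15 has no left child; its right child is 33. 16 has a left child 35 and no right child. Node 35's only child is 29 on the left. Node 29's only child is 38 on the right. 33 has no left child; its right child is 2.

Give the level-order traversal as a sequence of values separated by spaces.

18 20 28 16 15 35 33 29 2 38

Level-order visits nodes level by level from the root, left to right within each level.
Level 0: 18
Level 1: 20, 28
Level 2: 16, 15
Level 3: 35, 33
Level 4: 29, 2
Level 5: 38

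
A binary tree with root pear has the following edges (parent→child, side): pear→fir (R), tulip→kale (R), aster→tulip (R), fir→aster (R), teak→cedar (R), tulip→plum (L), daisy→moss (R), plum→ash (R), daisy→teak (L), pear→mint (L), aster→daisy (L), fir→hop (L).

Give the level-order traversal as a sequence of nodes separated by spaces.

pear mint fir hop aster daisy tulip teak moss plum kale cedar ash

Level-order visits nodes level by level from the root, left to right within each level.
Level 0: pear
Level 1: mint, fir
Level 2: hop, aster
Level 3: daisy, tulip
Level 4: teak, moss, plum, kale
Level 5: cedar, ash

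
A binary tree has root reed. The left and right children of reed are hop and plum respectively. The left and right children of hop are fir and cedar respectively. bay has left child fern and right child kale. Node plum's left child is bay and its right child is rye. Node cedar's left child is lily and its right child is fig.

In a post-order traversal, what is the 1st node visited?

Post-order visits the left subtree, then the right subtree, then the node.
At reed: go left to hop.
  At hop: go left to fir.
    fir is a leaf — visit fir.
  At hop: go right to cedar.
    At cedar: go left to lily.
      lily is a leaf — visit lily.
    At cedar: go right to fig.
      fig is a leaf — visit fig.
    Visit cedar.
  Visit hop.
At reed: go right to plum.
  At plum: go left to bay.
    At bay: go left to fern.
      fern is a leaf — visit fern.
    At bay: go right to kale.
      kale is a leaf — visit kale.
    Visit bay.
  At plum: go right to rye.
    rye is a leaf — visit rye.
  Visit plum.
Visit reed.
Full post-order sequence: fir, lily, fig, cedar, hop, fern, kale, bay, rye, plum, reed.

fir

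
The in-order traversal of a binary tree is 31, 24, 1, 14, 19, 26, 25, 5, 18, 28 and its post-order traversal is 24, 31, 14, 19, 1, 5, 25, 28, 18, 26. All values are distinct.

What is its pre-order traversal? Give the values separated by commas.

The last element of post-order is the root; it splits in-order into left and right subtrees.
Root 26: left subtree has 5 nodes {31, 24, 1, 14, 19}, right has 4 {25, 5, 18, 28}.
  Root 1: left subtree has 2 nodes {31, 24}, right has 2 {14, 19}.
    Root 31: left subtree has 0 nodes { }, right has 1 {24}.
    Root 19: left subtree has 1 node {14}, right has 0 { }.
  Root 18: left subtree has 2 nodes {25, 5}, right has 1 {28}.
    Root 25: left subtree has 0 nodes { }, right has 1 {5}.

26, 1, 31, 24, 19, 14, 18, 25, 5, 28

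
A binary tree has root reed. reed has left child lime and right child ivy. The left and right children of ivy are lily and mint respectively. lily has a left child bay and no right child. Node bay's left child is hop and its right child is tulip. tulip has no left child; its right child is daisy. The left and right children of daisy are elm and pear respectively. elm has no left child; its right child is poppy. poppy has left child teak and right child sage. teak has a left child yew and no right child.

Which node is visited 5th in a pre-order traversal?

Pre-order visits the node, then its left subtree, then its right subtree.
Visit reed.
At reed: go left to lime.
  lime is a leaf — visit lime.
At reed: go right to ivy.
  Visit ivy.
  At ivy: go left to lily.
    Visit lily.
    At lily: go left to bay.
      Visit bay.
      At bay: go left to hop.
        hop is a leaf — visit hop.
      At bay: go right to tulip.
        Visit tulip.
        At tulip: no left child.
        At tulip: go right to daisy.
          Visit daisy.
          At daisy: go left to elm.
            Visit elm.
            At elm: no left child.
            At elm: go right to poppy.
              Visit poppy.
              At poppy: go left to teak.
                Visit teak.
                At teak: go left to yew.
                  yew is a leaf — visit yew.
                At teak: no right child.
              At poppy: go right to sage.
                sage is a leaf — visit sage.
          At daisy: go right to pear.
            pear is a leaf — visit pear.
    At lily: no right child.
  At ivy: go right to mint.
    mint is a leaf — visit mint.
Full pre-order sequence: reed, lime, ivy, lily, bay, hop, tulip, daisy, elm, poppy, teak, yew, sage, pear, mint.

bay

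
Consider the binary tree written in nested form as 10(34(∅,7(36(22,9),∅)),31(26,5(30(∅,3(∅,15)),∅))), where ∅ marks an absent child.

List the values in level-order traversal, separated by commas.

Level-order visits nodes level by level from the root, left to right within each level.
Level 0: 10
Level 1: 34, 31
Level 2: 7, 26, 5
Level 3: 36, 30
Level 4: 22, 9, 3
Level 5: 15

10, 34, 31, 7, 26, 5, 36, 30, 22, 9, 3, 15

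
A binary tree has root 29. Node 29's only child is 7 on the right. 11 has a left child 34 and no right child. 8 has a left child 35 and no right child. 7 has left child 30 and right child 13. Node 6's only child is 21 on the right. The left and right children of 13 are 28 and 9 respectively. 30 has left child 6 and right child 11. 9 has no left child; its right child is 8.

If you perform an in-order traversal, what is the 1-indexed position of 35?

In-order visits the left subtree, then the node, then the right subtree.
At 29: no left child.
Visit 29.
At 29: go right to 7.
  At 7: go left to 30.
    At 30: go left to 6.
      At 6: no left child.
      Visit 6.
      At 6: go right to 21.
        21 is a leaf — visit 21.
    Visit 30.
    At 30: go right to 11.
      At 11: go left to 34.
        34 is a leaf — visit 34.
      Visit 11.
      At 11: no right child.
  Visit 7.
  At 7: go right to 13.
    At 13: go left to 28.
      28 is a leaf — visit 28.
    Visit 13.
    At 13: go right to 9.
      At 9: no left child.
      Visit 9.
      At 9: go right to 8.
        At 8: go left to 35.
          35 is a leaf — visit 35.
        Visit 8.
        At 8: no right child.
Full in-order sequence: 29, 6, 21, 30, 34, 11, 7, 28, 13, 9, 35, 8.

11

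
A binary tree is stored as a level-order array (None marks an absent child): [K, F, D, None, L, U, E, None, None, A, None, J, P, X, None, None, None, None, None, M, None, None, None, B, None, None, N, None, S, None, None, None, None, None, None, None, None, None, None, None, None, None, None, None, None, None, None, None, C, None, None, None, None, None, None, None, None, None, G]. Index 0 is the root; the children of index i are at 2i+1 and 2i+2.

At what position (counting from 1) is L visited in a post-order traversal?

Post-order visits the left subtree, then the right subtree, then the node.
At K: go left to F.
  At F: no left child.
  At F: go right to L.
    At L: go left to A.
      At A: go left to M.
        M is a leaf — visit M.
      At A: no right child.
      Visit A.
    At L: no right child.
    Visit L.
  Visit F.
At K: go right to D.
  At D: go left to U.
    At U: go left to J.
      At J: go left to B.
        At B: no left child.
        At B: go right to C.
          C is a leaf — visit C.
        Visit B.
      At J: no right child.
      Visit J.
    At U: go right to P.
      At P: no left child.
      At P: go right to N.
        N is a leaf — visit N.
      Visit P.
    Visit U.
  At D: go right to E.
    At E: go left to X.
      At X: no left child.
      At X: go right to S.
        At S: no left child.
        At S: go right to G.
          G is a leaf — visit G.
        Visit S.
      Visit X.
    At E: no right child.
    Visit E.
  Visit D.
Visit K.
Full post-order sequence: M, A, L, F, C, B, J, N, P, U, G, S, X, E, D, K.

3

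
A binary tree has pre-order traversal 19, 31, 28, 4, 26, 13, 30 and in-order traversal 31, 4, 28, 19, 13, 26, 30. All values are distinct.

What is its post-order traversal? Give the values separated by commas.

4, 28, 31, 13, 30, 26, 19

The first element of pre-order is the root; it splits in-order into left and right subtrees.
Root 19: left subtree has 3 nodes {31, 4, 28}, right has 3 {13, 26, 30}.
  Root 31: left subtree has 0 nodes { }, right has 2 {4, 28}.
    Root 28: left subtree has 1 node {4}, right has 0 { }.
  Root 26: left subtree has 1 node {13}, right has 1 {30}.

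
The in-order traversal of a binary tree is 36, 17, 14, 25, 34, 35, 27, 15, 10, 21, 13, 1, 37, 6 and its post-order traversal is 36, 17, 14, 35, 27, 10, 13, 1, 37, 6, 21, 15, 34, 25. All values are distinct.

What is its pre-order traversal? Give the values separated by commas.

The last element of post-order is the root; it splits in-order into left and right subtrees.
Root 25: left subtree has 3 nodes {36, 17, 14}, right has 10 {34, 35, 27, 15, 10, 21, 13, 1, 37, 6}.
  Root 14: left subtree has 2 nodes {36, 17}, right has 0 { }.
    Root 17: left subtree has 1 node {36}, right has 0 { }.
  Root 34: left subtree has 0 nodes { }, right has 9 {35, 27, 15, 10, 21, 13, 1, 37, 6}.
    Root 15: left subtree has 2 nodes {35, 27}, right has 6 {10, 21, 13, 1, 37, 6}.
      Root 27: left subtree has 1 node {35}, right has 0 { }.
      Root 21: left subtree has 1 node {10}, right has 4 {13, 1, 37, 6}.
        Root 6: left subtree has 3 nodes {13, 1, 37}, right has 0 { }.
          Root 37: left subtree has 2 nodes {13, 1}, right has 0 { }.
            Root 1: left subtree has 1 node {13}, right has 0 { }.

25, 14, 17, 36, 34, 15, 27, 35, 21, 10, 6, 37, 1, 13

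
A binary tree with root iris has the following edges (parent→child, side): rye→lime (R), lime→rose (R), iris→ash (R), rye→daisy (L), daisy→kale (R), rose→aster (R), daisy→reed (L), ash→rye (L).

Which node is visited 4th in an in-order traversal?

kale

In-order visits the left subtree, then the node, then the right subtree.
At iris: no left child.
Visit iris.
At iris: go right to ash.
  At ash: go left to rye.
    At rye: go left to daisy.
      At daisy: go left to reed.
        reed is a leaf — visit reed.
      Visit daisy.
      At daisy: go right to kale.
        kale is a leaf — visit kale.
    Visit rye.
    At rye: go right to lime.
      At lime: no left child.
      Visit lime.
      At lime: go right to rose.
        At rose: no left child.
        Visit rose.
        At rose: go right to aster.
          aster is a leaf — visit aster.
  Visit ash.
  At ash: no right child.
Full in-order sequence: iris, reed, daisy, kale, rye, lime, rose, aster, ash.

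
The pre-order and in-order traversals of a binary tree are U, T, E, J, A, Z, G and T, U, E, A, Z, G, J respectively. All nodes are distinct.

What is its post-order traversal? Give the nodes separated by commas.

T, G, Z, A, J, E, U

The first element of pre-order is the root; it splits in-order into left and right subtrees.
Root U: left subtree has 1 node {T}, right has 5 {E, A, Z, G, J}.
  Root E: left subtree has 0 nodes { }, right has 4 {A, Z, G, J}.
    Root J: left subtree has 3 nodes {A, Z, G}, right has 0 { }.
      Root A: left subtree has 0 nodes { }, right has 2 {Z, G}.
        Root Z: left subtree has 0 nodes { }, right has 1 {G}.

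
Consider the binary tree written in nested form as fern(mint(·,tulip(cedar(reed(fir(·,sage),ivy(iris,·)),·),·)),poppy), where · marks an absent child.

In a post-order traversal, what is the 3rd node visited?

iris

Post-order visits the left subtree, then the right subtree, then the node.
At fern: go left to mint.
  At mint: no left child.
  At mint: go right to tulip.
    At tulip: go left to cedar.
      At cedar: go left to reed.
        At reed: go left to fir.
          At fir: no left child.
          At fir: go right to sage.
            sage is a leaf — visit sage.
          Visit fir.
        At reed: go right to ivy.
          At ivy: go left to iris.
            iris is a leaf — visit iris.
          At ivy: no right child.
          Visit ivy.
        Visit reed.
      At cedar: no right child.
      Visit cedar.
    At tulip: no right child.
    Visit tulip.
  Visit mint.
At fern: go right to poppy.
  poppy is a leaf — visit poppy.
Visit fern.
Full post-order sequence: sage, fir, iris, ivy, reed, cedar, tulip, mint, poppy, fern.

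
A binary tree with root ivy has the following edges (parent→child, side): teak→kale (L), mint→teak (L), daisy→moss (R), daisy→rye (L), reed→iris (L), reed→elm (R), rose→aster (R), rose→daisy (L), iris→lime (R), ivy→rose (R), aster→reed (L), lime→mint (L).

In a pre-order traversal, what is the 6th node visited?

aster

Pre-order visits the node, then its left subtree, then its right subtree.
Visit ivy.
At ivy: no left child.
At ivy: go right to rose.
  Visit rose.
  At rose: go left to daisy.
    Visit daisy.
    At daisy: go left to rye.
      rye is a leaf — visit rye.
    At daisy: go right to moss.
      moss is a leaf — visit moss.
  At rose: go right to aster.
    Visit aster.
    At aster: go left to reed.
      Visit reed.
      At reed: go left to iris.
        Visit iris.
        At iris: no left child.
        At iris: go right to lime.
          Visit lime.
          At lime: go left to mint.
            Visit mint.
            At mint: go left to teak.
              Visit teak.
              At teak: go left to kale.
                kale is a leaf — visit kale.
              At teak: no right child.
            At mint: no right child.
          At lime: no right child.
      At reed: go right to elm.
        elm is a leaf — visit elm.
    At aster: no right child.
Full pre-order sequence: ivy, rose, daisy, rye, moss, aster, reed, iris, lime, mint, teak, kale, elm.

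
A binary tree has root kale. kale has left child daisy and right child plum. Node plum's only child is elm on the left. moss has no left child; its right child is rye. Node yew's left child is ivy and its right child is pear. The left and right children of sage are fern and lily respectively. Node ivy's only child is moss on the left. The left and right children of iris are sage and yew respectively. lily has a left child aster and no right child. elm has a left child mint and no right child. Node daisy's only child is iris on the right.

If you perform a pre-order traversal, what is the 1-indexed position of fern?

Pre-order visits the node, then its left subtree, then its right subtree.
Visit kale.
At kale: go left to daisy.
  Visit daisy.
  At daisy: no left child.
  At daisy: go right to iris.
    Visit iris.
    At iris: go left to sage.
      Visit sage.
      At sage: go left to fern.
        fern is a leaf — visit fern.
      At sage: go right to lily.
        Visit lily.
        At lily: go left to aster.
          aster is a leaf — visit aster.
        At lily: no right child.
    At iris: go right to yew.
      Visit yew.
      At yew: go left to ivy.
        Visit ivy.
        At ivy: go left to moss.
          Visit moss.
          At moss: no left child.
          At moss: go right to rye.
            rye is a leaf — visit rye.
        At ivy: no right child.
      At yew: go right to pear.
        pear is a leaf — visit pear.
At kale: go right to plum.
  Visit plum.
  At plum: go left to elm.
    Visit elm.
    At elm: go left to mint.
      mint is a leaf — visit mint.
    At elm: no right child.
  At plum: no right child.
Full pre-order sequence: kale, daisy, iris, sage, fern, lily, aster, yew, ivy, moss, rye, pear, plum, elm, mint.

5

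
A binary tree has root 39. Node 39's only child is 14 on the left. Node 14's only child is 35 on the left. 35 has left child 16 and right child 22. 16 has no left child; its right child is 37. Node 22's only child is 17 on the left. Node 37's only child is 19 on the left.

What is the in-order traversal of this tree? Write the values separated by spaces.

In-order visits the left subtree, then the node, then the right subtree.
At 39: go left to 14.
  At 14: go left to 35.
    At 35: go left to 16.
      At 16: no left child.
      Visit 16.
      At 16: go right to 37.
        At 37: go left to 19.
          19 is a leaf — visit 19.
        Visit 37.
        At 37: no right child.
    Visit 35.
    At 35: go right to 22.
      At 22: go left to 17.
        17 is a leaf — visit 17.
      Visit 22.
      At 22: no right child.
  Visit 14.
  At 14: no right child.
Visit 39.
At 39: no right child.

16 19 37 35 17 22 14 39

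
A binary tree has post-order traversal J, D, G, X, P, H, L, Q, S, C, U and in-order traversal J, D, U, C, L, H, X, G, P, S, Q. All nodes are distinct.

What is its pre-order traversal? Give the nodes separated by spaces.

The last element of post-order is the root; it splits in-order into left and right subtrees.
Root U: left subtree has 2 nodes {J, D}, right has 8 {C, L, H, X, G, P, S, Q}.
  Root D: left subtree has 1 node {J}, right has 0 { }.
  Root C: left subtree has 0 nodes { }, right has 7 {L, H, X, G, P, S, Q}.
    Root S: left subtree has 5 nodes {L, H, X, G, P}, right has 1 {Q}.
      Root L: left subtree has 0 nodes { }, right has 4 {H, X, G, P}.
        Root H: left subtree has 0 nodes { }, right has 3 {X, G, P}.
          Root P: left subtree has 2 nodes {X, G}, right has 0 { }.
            Root X: left subtree has 0 nodes { }, right has 1 {G}.

U D J C S L H P X G Q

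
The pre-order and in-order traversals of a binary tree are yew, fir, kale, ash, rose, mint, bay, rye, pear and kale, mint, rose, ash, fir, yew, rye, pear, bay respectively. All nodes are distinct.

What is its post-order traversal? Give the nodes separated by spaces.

mint rose ash kale fir pear rye bay yew

The first element of pre-order is the root; it splits in-order into left and right subtrees.
Root yew: left subtree has 5 nodes {kale, mint, rose, ash, fir}, right has 3 {rye, pear, bay}.
  Root fir: left subtree has 4 nodes {kale, mint, rose, ash}, right has 0 { }.
    Root kale: left subtree has 0 nodes { }, right has 3 {mint, rose, ash}.
      Root ash: left subtree has 2 nodes {mint, rose}, right has 0 { }.
        Root rose: left subtree has 1 node {mint}, right has 0 { }.
  Root bay: left subtree has 2 nodes {rye, pear}, right has 0 { }.
    Root rye: left subtree has 0 nodes { }, right has 1 {pear}.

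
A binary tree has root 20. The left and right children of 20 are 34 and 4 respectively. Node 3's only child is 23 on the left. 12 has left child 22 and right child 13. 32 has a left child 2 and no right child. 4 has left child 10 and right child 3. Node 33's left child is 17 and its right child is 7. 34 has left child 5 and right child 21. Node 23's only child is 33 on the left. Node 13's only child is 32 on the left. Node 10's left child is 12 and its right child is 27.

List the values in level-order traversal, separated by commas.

20, 34, 4, 5, 21, 10, 3, 12, 27, 23, 22, 13, 33, 32, 17, 7, 2

Level-order visits nodes level by level from the root, left to right within each level.
Level 0: 20
Level 1: 34, 4
Level 2: 5, 21, 10, 3
Level 3: 12, 27, 23
Level 4: 22, 13, 33
Level 5: 32, 17, 7
Level 6: 2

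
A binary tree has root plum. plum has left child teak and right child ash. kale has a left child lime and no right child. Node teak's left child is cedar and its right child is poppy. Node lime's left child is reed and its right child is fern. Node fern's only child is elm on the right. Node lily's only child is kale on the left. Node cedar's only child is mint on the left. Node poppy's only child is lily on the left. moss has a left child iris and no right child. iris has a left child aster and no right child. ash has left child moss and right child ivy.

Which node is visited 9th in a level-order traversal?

Level-order visits nodes level by level from the root, left to right within each level.
Level 0: plum
Level 1: teak, ash
Level 2: cedar, poppy, moss, ivy
Level 3: mint, lily, iris
Level 4: kale, aster
Level 5: lime
Level 6: reed, fern
Level 7: elm
Full level-order sequence: plum, teak, ash, cedar, poppy, moss, ivy, mint, lily, iris, kale, aster, lime, reed, fern, elm.

lily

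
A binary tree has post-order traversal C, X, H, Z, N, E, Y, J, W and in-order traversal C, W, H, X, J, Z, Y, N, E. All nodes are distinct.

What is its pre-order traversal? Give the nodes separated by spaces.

W C J H X Y Z E N

The last element of post-order is the root; it splits in-order into left and right subtrees.
Root W: left subtree has 1 node {C}, right has 7 {H, X, J, Z, Y, N, E}.
  Root J: left subtree has 2 nodes {H, X}, right has 4 {Z, Y, N, E}.
    Root H: left subtree has 0 nodes { }, right has 1 {X}.
    Root Y: left subtree has 1 node {Z}, right has 2 {N, E}.
      Root E: left subtree has 1 node {N}, right has 0 { }.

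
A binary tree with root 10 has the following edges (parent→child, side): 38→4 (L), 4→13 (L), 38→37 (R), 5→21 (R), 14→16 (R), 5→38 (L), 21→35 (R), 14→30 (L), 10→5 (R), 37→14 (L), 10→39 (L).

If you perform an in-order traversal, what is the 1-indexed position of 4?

4

In-order visits the left subtree, then the node, then the right subtree.
At 10: go left to 39.
  39 is a leaf — visit 39.
Visit 10.
At 10: go right to 5.
  At 5: go left to 38.
    At 38: go left to 4.
      At 4: go left to 13.
        13 is a leaf — visit 13.
      Visit 4.
      At 4: no right child.
    Visit 38.
    At 38: go right to 37.
      At 37: go left to 14.
        At 14: go left to 30.
          30 is a leaf — visit 30.
        Visit 14.
        At 14: go right to 16.
          16 is a leaf — visit 16.
      Visit 37.
      At 37: no right child.
  Visit 5.
  At 5: go right to 21.
    At 21: no left child.
    Visit 21.
    At 21: go right to 35.
      35 is a leaf — visit 35.
Full in-order sequence: 39, 10, 13, 4, 38, 30, 14, 16, 37, 5, 21, 35.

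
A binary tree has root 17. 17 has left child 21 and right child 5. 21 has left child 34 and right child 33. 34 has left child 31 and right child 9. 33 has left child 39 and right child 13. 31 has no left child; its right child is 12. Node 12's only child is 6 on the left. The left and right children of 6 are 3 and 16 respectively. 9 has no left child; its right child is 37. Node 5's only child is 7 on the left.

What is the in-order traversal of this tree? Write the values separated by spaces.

31 3 6 16 12 34 9 37 21 39 33 13 17 7 5

In-order visits the left subtree, then the node, then the right subtree.
At 17: go left to 21.
  At 21: go left to 34.
    At 34: go left to 31.
      At 31: no left child.
      Visit 31.
      At 31: go right to 12.
        At 12: go left to 6.
          At 6: go left to 3.
            3 is a leaf — visit 3.
          Visit 6.
          At 6: go right to 16.
            16 is a leaf — visit 16.
        Visit 12.
        At 12: no right child.
    Visit 34.
    At 34: go right to 9.
      At 9: no left child.
      Visit 9.
      At 9: go right to 37.
        37 is a leaf — visit 37.
  Visit 21.
  At 21: go right to 33.
    At 33: go left to 39.
      39 is a leaf — visit 39.
    Visit 33.
    At 33: go right to 13.
      13 is a leaf — visit 13.
Visit 17.
At 17: go right to 5.
  At 5: go left to 7.
    7 is a leaf — visit 7.
  Visit 5.
  At 5: no right child.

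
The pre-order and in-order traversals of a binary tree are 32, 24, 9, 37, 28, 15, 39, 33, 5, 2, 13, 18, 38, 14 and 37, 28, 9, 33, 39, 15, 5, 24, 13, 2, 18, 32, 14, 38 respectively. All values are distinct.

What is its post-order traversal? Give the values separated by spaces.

The first element of pre-order is the root; it splits in-order into left and right subtrees.
Root 32: left subtree has 11 nodes {37, 28, 9, 33, 39, 15, 5, 24, 13, 2, 18}, right has 2 {14, 38}.
  Root 24: left subtree has 7 nodes {37, 28, 9, 33, 39, 15, 5}, right has 3 {13, 2, 18}.
    Root 9: left subtree has 2 nodes {37, 28}, right has 4 {33, 39, 15, 5}.
      Root 37: left subtree has 0 nodes { }, right has 1 {28}.
      Root 15: left subtree has 2 nodes {33, 39}, right has 1 {5}.
        Root 39: left subtree has 1 node {33}, right has 0 { }.
    Root 2: left subtree has 1 node {13}, right has 1 {18}.
  Root 38: left subtree has 1 node {14}, right has 0 { }.

28 37 33 39 5 15 9 13 18 2 24 14 38 32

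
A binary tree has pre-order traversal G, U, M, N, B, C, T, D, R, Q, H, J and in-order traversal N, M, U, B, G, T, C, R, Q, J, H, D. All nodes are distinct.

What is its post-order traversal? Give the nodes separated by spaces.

N M B U T J H Q R D C G

The first element of pre-order is the root; it splits in-order into left and right subtrees.
Root G: left subtree has 4 nodes {N, M, U, B}, right has 7 {T, C, R, Q, J, H, D}.
  Root U: left subtree has 2 nodes {N, M}, right has 1 {B}.
    Root M: left subtree has 1 node {N}, right has 0 { }.
  Root C: left subtree has 1 node {T}, right has 5 {R, Q, J, H, D}.
    Root D: left subtree has 4 nodes {R, Q, J, H}, right has 0 { }.
      Root R: left subtree has 0 nodes { }, right has 3 {Q, J, H}.
        Root Q: left subtree has 0 nodes { }, right has 2 {J, H}.
          Root H: left subtree has 1 node {J}, right has 0 { }.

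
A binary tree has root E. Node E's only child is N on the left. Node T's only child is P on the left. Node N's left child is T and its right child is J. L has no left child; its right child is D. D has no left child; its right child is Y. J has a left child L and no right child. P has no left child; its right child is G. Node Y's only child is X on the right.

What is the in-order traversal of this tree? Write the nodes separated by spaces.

In-order visits the left subtree, then the node, then the right subtree.
At E: go left to N.
  At N: go left to T.
    At T: go left to P.
      At P: no left child.
      Visit P.
      At P: go right to G.
        G is a leaf — visit G.
    Visit T.
    At T: no right child.
  Visit N.
  At N: go right to J.
    At J: go left to L.
      At L: no left child.
      Visit L.
      At L: go right to D.
        At D: no left child.
        Visit D.
        At D: go right to Y.
          At Y: no left child.
          Visit Y.
          At Y: go right to X.
            X is a leaf — visit X.
    Visit J.
    At J: no right child.
Visit E.
At E: no right child.

P G T N L D Y X J E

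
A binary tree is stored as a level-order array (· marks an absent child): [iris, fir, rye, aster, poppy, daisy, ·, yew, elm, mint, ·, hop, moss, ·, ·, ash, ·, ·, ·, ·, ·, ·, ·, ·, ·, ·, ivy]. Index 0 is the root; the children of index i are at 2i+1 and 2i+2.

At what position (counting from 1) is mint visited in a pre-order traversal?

Pre-order visits the node, then its left subtree, then its right subtree.
Visit iris.
At iris: go left to fir.
  Visit fir.
  At fir: go left to aster.
    Visit aster.
    At aster: go left to yew.
      Visit yew.
      At yew: go left to ash.
        ash is a leaf — visit ash.
      At yew: no right child.
    At aster: go right to elm.
      elm is a leaf — visit elm.
  At fir: go right to poppy.
    Visit poppy.
    At poppy: go left to mint.
      mint is a leaf — visit mint.
    At poppy: no right child.
At iris: go right to rye.
  Visit rye.
  At rye: go left to daisy.
    Visit daisy.
    At daisy: go left to hop.
      hop is a leaf — visit hop.
    At daisy: go right to moss.
      Visit moss.
      At moss: no left child.
      At moss: go right to ivy.
        ivy is a leaf — visit ivy.
  At rye: no right child.
Full pre-order sequence: iris, fir, aster, yew, ash, elm, poppy, mint, rye, daisy, hop, moss, ivy.

8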